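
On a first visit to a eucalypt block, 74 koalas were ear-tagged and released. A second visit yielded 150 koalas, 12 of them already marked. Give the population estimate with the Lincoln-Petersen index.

N = 925

If marked individuals mix randomly, R/C ≈ M/N, giving N ≈ M·C/R.
N = (74 × 150) / 12 = 11100 / 12 = 925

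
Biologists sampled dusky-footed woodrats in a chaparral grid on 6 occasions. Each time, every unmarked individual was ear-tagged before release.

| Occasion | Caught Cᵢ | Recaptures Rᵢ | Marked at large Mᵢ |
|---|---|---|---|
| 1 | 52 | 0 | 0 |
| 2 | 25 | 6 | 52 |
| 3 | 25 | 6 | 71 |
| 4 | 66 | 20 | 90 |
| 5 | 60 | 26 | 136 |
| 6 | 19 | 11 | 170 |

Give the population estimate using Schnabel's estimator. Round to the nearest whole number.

N ≈ 296

Σ MᵢCᵢ = 0·52 + 52·25 + 71·25 + 90·66 + 136·60 + 170·19 = 0 + 1300 + 1775 + 5940 + 8160 + 3230 = 20405
Σ Rᵢ = 0 + 6 + 6 + 20 + 26 + 11 = 69
N̂ = 20405 / 69 ≈ 295.7 → 296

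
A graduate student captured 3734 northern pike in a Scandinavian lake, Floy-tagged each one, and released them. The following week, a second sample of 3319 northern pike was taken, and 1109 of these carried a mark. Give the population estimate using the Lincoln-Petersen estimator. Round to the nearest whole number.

N ≈ 11,175

N = (3734 × 3319) / 1109 = 12393146 / 1109 ≈ 11175.1 → 11175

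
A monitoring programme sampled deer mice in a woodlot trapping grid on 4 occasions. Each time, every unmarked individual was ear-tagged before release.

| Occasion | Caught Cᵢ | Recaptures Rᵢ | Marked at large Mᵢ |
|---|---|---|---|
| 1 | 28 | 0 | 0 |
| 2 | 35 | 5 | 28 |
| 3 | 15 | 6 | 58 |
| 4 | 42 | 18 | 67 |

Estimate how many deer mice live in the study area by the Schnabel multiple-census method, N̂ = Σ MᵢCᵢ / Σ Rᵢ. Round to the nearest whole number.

Σ MᵢCᵢ = 0·28 + 28·35 + 58·15 + 67·42 = 0 + 980 + 870 + 2814 = 4664
Σ Rᵢ = 0 + 5 + 6 + 18 = 29
N̂ = 4664 / 29 ≈ 160.8 → 161

N ≈ 161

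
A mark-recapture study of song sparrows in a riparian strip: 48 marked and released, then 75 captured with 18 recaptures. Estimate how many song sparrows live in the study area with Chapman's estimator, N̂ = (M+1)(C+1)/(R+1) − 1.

N̂ = (48+1)(75+1)/(18+1) − 1 = 49·76/19 − 1
= 3724/19 − 1 = 196 − 1 = 195

N = 195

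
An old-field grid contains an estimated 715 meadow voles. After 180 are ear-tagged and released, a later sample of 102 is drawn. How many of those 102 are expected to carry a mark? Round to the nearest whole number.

The marked fraction of the population is 180/715, so in a sample of 102 expect C·(M/N) marked.
E[R] = 180 × 102 / 715 = 18360 / 715 ≈ 25.7 → 26

expected recaptures ≈ 26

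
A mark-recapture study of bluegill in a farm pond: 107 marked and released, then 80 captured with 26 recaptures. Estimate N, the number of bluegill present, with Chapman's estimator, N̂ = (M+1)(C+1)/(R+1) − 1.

N = 323

N̂ = (107+1)(80+1)/(26+1) − 1 = 108·81/27 − 1
= 8748/27 − 1 = 324 − 1 = 323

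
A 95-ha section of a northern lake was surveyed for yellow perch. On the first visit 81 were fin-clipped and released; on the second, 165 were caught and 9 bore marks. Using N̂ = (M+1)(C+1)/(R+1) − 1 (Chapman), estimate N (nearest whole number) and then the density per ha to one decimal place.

N̂ = 82·166/10 − 1 = 13612/10 − 1 ≈ 1360.2 → 1360
Density = N̂ / area = 1360 / 95 ≈ 14.32 → 14.3 per ha

density ≈ 14.3 yellow perch per ha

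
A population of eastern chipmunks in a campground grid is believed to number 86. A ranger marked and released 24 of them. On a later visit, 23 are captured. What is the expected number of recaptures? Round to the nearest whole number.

The marked fraction of the population is 24/86, so in a sample of 23 expect C·(M/N) marked.
E[R] = 24 × 23 / 86 = 552 / 86 ≈ 6.4 → 6

expected recaptures ≈ 6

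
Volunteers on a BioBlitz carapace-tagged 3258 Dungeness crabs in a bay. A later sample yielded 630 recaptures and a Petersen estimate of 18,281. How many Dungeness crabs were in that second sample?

From N = M·C/R: C = N·R / M = 18281·630 / 3258 = 11517030 / 3258 = 3535.

C = 3535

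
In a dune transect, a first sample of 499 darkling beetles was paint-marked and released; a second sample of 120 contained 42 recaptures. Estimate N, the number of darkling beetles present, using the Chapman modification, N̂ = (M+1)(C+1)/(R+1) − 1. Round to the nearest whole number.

N ≈ 1406

N̂ = (499+1)(120+1)/(42+1) − 1 = 500·121/43 − 1
= 60500/43 − 1 ≈ 1407.0 − 1 ≈ 1406.0 → 1406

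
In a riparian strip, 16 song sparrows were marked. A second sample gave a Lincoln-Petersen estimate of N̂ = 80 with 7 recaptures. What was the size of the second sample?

From N = M·C/R: C = N·R / M = 80·7 / 16 = 560 / 16 = 35.

C = 35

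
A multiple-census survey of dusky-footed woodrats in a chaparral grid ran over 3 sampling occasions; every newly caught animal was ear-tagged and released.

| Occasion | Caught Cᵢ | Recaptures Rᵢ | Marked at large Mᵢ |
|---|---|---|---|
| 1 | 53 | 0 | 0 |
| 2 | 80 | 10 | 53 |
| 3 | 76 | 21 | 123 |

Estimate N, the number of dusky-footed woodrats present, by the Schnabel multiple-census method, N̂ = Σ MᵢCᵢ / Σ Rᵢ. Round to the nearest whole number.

Σ MᵢCᵢ = 0·53 + 53·80 + 123·76 = 0 + 4240 + 9348 = 13588
Σ Rᵢ = 0 + 10 + 21 = 31
N̂ = 13588 / 31 ≈ 438.3 → 438

N ≈ 438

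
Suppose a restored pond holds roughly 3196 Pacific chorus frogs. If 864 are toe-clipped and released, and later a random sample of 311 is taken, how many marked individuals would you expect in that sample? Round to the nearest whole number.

Expected recaptures E[R] = M·C / N.
E[R] = 864 × 311 / 3196 = 268704 / 3196 ≈ 84.1 → 84

expected recaptures ≈ 84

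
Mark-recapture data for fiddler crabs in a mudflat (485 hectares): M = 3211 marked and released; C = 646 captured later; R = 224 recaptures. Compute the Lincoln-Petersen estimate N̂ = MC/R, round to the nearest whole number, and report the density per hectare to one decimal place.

density ≈ 19.1 fiddler crabs per hectare

N̂ = 3211·646/224 = 2074306/224 ≈ 9260.3 → 9260
Density = N̂ / area = 9260 / 485 ≈ 19.09 → 19.1 per hectare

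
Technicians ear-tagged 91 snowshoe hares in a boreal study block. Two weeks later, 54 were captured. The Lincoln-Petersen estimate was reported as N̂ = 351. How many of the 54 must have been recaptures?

R = 14

From N = M·C/R: R = M·C / N = 91·54 / 351 = 4914 / 351 = 14.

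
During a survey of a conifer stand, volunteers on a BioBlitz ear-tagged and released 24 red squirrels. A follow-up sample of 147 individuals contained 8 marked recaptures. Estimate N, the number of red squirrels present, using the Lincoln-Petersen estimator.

The marked fraction in the recapture sample should equal the marked fraction in the population: 8/147 = 24/N.
N = (24 × 147) / 8 = 3528 / 8 = 441

N = 441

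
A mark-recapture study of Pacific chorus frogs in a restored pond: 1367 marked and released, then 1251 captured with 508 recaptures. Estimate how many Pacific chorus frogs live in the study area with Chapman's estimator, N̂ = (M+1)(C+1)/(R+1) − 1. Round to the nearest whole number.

N ≈ 3364

N̂ = (1367+1)(1251+1)/(508+1) − 1 = 1368·1252/509 − 1
= 1712736/509 − 1 ≈ 3364.9 − 1 ≈ 3363.9 → 3364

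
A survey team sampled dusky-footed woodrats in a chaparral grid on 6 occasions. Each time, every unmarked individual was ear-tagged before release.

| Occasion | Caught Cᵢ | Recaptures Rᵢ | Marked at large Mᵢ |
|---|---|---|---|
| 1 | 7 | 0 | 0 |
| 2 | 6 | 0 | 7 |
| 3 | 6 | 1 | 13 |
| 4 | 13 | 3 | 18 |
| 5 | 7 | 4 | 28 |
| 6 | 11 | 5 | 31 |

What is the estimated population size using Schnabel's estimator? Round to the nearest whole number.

N ≈ 69

Σ MᵢCᵢ = 0·7 + 7·6 + 13·6 + 18·13 + 28·7 + 31·11 = 0 + 42 + 78 + 234 + 196 + 341 = 891
Σ Rᵢ = 0 + 0 + 1 + 3 + 4 + 5 = 13
N̂ = 891 / 13 ≈ 68.5 → 69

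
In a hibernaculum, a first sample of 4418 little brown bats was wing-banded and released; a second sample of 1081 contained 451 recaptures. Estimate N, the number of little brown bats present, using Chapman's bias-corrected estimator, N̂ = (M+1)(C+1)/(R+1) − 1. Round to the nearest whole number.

N ≈ 10,577

N̂ = (4418+1)(1081+1)/(451+1) − 1 = 4419·1082/452 − 1
= 4781358/452 − 1 ≈ 10578.2 − 1 ≈ 10577.2 → 10577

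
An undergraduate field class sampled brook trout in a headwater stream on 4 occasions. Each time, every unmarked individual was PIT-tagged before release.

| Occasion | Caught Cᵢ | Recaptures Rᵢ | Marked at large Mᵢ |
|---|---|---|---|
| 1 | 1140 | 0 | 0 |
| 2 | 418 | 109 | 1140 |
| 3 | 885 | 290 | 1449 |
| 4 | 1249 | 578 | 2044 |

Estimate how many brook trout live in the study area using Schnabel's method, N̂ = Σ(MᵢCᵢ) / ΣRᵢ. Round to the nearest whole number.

Σ MᵢCᵢ = 0·1140 + 1140·418 + 1449·885 + 2044·1249 = 0 + 476520 + 1282365 + 2552956 = 4311841
Σ Rᵢ = 0 + 109 + 290 + 578 = 977
N̂ = 4311841 / 977 ≈ 4413.3 → 4413

N ≈ 4413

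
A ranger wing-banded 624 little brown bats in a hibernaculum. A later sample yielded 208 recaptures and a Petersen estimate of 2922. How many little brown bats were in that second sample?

C = 974

From N = M·C/R: C = N·R / M = 2922·208 / 624 = 607776 / 624 = 974.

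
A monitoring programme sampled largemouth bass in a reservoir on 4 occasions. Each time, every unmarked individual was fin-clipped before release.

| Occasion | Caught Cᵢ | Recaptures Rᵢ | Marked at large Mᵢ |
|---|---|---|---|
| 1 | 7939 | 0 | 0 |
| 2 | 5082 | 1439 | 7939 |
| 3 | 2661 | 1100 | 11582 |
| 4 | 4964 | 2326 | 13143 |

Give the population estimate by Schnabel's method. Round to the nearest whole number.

N ≈ 28,039

Σ MᵢCᵢ = 0·7939 + 7939·5082 + 11582·2661 + 13143·4964 = 0 + 40345998 + 30819702 + 65241852 = 136407552
Σ Rᵢ = 0 + 1439 + 1100 + 2326 = 4865
N̂ = 136407552 / 4865 ≈ 28038.6 → 28039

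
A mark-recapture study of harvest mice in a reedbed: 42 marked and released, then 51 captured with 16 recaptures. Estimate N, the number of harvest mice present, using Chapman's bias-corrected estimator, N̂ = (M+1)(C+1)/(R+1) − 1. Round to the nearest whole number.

N̂ = (42+1)(51+1)/(16+1) − 1 = 43·52/17 − 1
= 2236/17 − 1 ≈ 131.5 − 1 ≈ 130.5 → 131

N ≈ 131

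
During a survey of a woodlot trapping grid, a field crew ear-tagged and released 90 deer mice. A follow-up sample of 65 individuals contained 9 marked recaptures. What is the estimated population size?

N = 650

If marked individuals mix randomly, R/C ≈ M/N, giving N ≈ M·C/R.
N = (90 × 65) / 9 = 5850 / 9 = 650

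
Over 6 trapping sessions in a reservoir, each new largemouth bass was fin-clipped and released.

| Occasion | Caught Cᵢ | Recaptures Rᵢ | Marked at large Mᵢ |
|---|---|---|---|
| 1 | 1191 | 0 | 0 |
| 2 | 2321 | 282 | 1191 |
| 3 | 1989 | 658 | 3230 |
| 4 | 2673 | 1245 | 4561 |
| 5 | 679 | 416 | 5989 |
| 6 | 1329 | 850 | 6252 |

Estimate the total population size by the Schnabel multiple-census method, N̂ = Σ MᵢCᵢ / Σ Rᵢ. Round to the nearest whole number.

Σ MᵢCᵢ = 0·1191 + 1191·2321 + 3230·1989 + 4561·2673 + 5989·679 + 6252·1329 = 0 + 2764311 + 6424470 + 12191553 + 4066531 + 8308908 = 33755773
Σ Rᵢ = 0 + 282 + 658 + 1245 + 416 + 850 = 3451
N̂ = 33755773 / 3451 ≈ 9781.4 → 9781

N ≈ 9781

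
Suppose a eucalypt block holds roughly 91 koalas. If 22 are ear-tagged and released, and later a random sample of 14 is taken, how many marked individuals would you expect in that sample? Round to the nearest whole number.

The marked fraction of the population is 22/91, so in a sample of 14 expect C·(M/N) marked.
E[R] = 22 × 14 / 91 = 308 / 91 ≈ 3.4 → 3

expected recaptures ≈ 3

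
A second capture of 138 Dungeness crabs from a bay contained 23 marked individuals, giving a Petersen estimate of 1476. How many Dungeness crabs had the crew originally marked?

From N = M·C/R: M = N·R / C = 1476·23 / 138 = 33948 / 138 = 246.

M = 246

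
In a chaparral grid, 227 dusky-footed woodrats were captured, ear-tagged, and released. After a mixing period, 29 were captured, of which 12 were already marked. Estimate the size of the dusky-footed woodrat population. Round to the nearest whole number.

N ≈ 549

Lincoln-Petersen assumes M/N = R/C, so N = M·C / R.
N = (227 × 29) / 12 = 6583 / 12 ≈ 548.6 → 549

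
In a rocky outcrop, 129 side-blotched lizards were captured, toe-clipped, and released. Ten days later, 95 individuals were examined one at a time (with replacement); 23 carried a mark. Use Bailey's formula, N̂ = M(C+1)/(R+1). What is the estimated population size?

N̂ = 129·(95+1)/(23+1) = 129·96/24 = 12384/24 = 516

N = 516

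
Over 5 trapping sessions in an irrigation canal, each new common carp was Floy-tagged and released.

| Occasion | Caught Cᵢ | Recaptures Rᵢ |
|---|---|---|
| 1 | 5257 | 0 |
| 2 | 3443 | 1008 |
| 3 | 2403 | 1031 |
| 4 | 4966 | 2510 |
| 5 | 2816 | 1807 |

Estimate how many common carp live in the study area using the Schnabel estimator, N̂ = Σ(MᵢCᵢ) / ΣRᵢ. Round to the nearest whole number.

N ≈ 17,941

Marked at large before each occasion: Mᵢ = Σⱼ<ᵢ (Cⱼ − Rⱼ) → M1=0, M2=5257, M3=7692, M4=9064, M5=11520
Σ MᵢCᵢ = 0·5257 + 5257·3443 + 7692·2403 + 9064·4966 + 11520·2816 = 0 + 18099851 + 18483876 + 45011824 + 32440320 = 114035871
Σ Rᵢ = 0 + 1008 + 1031 + 2510 + 1807 = 6356
N̂ = 114035871 / 6356 ≈ 17941.45 → 17941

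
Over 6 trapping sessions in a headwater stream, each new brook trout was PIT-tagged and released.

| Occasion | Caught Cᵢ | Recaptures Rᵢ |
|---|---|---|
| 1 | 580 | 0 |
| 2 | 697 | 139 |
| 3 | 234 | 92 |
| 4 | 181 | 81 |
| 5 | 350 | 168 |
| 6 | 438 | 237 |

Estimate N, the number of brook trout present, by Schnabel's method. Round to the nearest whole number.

Marked at large before each occasion: Mᵢ = Σⱼ<ᵢ (Cⱼ − Rⱼ) → M1=0, M2=580, M3=1138, M4=1280, M5=1380, M6=1562
Σ MᵢCᵢ = 0·580 + 580·697 + 1138·234 + 1280·181 + 1380·350 + 1562·438 = 0 + 404260 + 266292 + 231680 + 483000 + 684156 = 2069388
Σ Rᵢ = 0 + 139 + 92 + 81 + 168 + 237 = 717
N̂ = 2069388 / 717 ≈ 2886.2 → 2886

N ≈ 2886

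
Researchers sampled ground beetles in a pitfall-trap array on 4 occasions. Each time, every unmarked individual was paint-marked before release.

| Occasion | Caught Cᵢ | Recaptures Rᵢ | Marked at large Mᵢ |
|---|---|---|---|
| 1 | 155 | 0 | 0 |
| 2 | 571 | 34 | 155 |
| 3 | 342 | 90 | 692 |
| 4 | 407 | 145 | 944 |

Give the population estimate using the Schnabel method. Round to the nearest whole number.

N ≈ 2637

Σ MᵢCᵢ = 0·155 + 155·571 + 692·342 + 944·407 = 0 + 88505 + 236664 + 384208 = 709377
Σ Rᵢ = 0 + 34 + 90 + 145 = 269
N̂ = 709377 / 269 ≈ 2637.1 → 2637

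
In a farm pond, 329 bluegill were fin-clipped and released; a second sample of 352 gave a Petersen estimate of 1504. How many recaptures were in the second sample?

R = 77

From N = M·C/R: R = M·C / N = 329·352 / 1504 = 115808 / 1504 = 77.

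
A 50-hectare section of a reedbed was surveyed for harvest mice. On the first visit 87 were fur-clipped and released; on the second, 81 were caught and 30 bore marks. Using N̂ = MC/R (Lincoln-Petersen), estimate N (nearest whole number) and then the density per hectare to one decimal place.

N̂ = 87·81/30 = 7047/30 ≈ 234.9 → 235
Density = N̂ / area = 235 / 50 ≈ 4.70 → 4.7 per hectare

density ≈ 4.7 harvest mice per hectare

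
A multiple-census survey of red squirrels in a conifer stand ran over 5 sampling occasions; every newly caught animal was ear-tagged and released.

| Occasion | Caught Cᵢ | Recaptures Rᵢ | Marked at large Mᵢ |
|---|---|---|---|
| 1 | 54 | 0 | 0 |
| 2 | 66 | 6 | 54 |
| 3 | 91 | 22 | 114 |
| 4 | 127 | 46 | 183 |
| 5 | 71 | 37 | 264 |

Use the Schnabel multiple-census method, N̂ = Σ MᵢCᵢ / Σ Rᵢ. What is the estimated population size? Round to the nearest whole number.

N ≈ 504

Σ MᵢCᵢ = 0·54 + 54·66 + 114·91 + 183·127 + 264·71 = 0 + 3564 + 10374 + 23241 + 18744 = 55923
Σ Rᵢ = 0 + 6 + 22 + 46 + 37 = 111
N̂ = 55923 / 111 ≈ 503.8 → 504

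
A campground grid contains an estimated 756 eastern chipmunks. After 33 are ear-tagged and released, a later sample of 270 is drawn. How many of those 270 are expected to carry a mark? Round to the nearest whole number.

The marked fraction of the population is 33/756, so in a sample of 270 expect C·(M/N) marked.
E[R] = 33 × 270 / 756 = 8910 / 756 ≈ 11.8 → 12

expected recaptures ≈ 12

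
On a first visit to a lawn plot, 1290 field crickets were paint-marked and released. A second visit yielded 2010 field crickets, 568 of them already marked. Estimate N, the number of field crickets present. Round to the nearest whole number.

If marked individuals mix randomly, R/C ≈ M/N, giving N ≈ M·C/R.
N = (1290 × 2010) / 568 = 2592900 / 568 ≈ 4565.0 → 4565

N ≈ 4565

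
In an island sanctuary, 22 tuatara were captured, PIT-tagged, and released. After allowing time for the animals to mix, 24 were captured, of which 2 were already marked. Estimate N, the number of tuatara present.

N = 264

N = (22 × 24) / 2 = 528 / 2 = 264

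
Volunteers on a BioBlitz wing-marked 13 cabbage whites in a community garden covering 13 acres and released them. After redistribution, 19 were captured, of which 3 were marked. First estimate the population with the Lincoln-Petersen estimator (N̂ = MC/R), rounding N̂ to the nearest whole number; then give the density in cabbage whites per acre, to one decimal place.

density ≈ 6.3 cabbage whites per acre

N̂ = 13·19/3 = 247/3 ≈ 82.3 → 82
Density = N̂ / area = 82 / 13 ≈ 6.31 → 6.3 per acre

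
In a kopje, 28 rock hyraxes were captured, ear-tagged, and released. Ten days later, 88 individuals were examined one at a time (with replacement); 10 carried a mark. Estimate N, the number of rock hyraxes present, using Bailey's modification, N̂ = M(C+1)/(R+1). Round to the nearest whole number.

N ≈ 227

N̂ = 28·(88+1)/(10+1) = 28·89/11 = 2492/11 ≈ 226.5 → 227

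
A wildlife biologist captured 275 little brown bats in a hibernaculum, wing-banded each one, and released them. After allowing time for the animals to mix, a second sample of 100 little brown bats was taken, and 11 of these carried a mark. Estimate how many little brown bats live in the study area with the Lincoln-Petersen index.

N = 2500

Lincoln-Petersen assumes M/N = R/C, so N = M·C / R.
N = (275 × 100) / 11 = 27500 / 11 = 2500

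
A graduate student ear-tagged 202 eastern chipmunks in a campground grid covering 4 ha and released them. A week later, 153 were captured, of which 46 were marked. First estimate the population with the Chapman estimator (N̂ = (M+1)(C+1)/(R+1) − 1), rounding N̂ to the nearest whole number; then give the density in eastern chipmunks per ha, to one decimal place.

density ≈ 166.0 eastern chipmunks per ha

N̂ = 203·154/47 − 1 = 31262/47 − 1 ≈ 664.1 → 664
Density = N̂ / area = 664 / 4 = 166.0 per ha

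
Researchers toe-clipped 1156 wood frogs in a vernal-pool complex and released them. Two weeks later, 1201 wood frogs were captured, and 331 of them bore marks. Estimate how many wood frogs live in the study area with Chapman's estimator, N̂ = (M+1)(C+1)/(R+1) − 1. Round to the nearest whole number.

N̂ = (1156+1)(1201+1)/(331+1) − 1 = 1157·1202/332 − 1
= 1390714/332 − 1 ≈ 4188.9 − 1 ≈ 4187.9 → 4188

N ≈ 4188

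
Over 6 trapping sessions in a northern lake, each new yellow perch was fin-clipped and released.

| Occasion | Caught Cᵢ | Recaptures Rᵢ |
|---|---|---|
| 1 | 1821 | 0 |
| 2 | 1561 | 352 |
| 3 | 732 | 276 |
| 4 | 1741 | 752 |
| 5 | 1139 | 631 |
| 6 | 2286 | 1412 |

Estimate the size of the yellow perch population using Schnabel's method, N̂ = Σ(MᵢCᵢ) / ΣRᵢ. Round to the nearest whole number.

Marked at large before each occasion: Mᵢ = Σⱼ<ᵢ (Cⱼ − Rⱼ) → M1=0, M2=1821, M3=3030, M4=3486, M5=4475, M6=4983
Σ MᵢCᵢ = 0·1821 + 1821·1561 + 3030·732 + 3486·1741 + 4475·1139 + 4983·2286 = 0 + 2842581 + 2217960 + 6069126 + 5097025 + 11391138 = 27617830
Σ Rᵢ = 0 + 352 + 276 + 752 + 631 + 1412 = 3423
N̂ = 27617830 / 3423 ≈ 8068.3 → 8068

N ≈ 8068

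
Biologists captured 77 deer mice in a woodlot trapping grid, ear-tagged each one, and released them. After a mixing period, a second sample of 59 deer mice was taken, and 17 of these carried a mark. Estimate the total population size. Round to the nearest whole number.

N ≈ 267

N = (77 × 59) / 17 = 4543 / 17 ≈ 267.2 → 267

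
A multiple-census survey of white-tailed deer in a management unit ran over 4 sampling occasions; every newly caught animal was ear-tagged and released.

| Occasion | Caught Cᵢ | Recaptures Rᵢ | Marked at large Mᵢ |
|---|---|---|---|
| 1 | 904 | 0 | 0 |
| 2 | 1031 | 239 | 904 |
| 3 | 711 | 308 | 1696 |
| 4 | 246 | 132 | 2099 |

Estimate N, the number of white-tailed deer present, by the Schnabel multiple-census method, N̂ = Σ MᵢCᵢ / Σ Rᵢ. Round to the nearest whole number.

N ≈ 3909

Σ MᵢCᵢ = 0·904 + 904·1031 + 1696·711 + 2099·246 = 0 + 932024 + 1205856 + 516354 = 2654234
Σ Rᵢ = 0 + 239 + 308 + 132 = 679
N̂ = 2654234 / 679 ≈ 3909.0 → 3909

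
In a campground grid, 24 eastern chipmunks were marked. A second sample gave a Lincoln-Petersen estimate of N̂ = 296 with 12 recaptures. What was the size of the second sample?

C = 148

From N = M·C/R: C = N·R / M = 296·12 / 24 = 3552 / 24 = 148.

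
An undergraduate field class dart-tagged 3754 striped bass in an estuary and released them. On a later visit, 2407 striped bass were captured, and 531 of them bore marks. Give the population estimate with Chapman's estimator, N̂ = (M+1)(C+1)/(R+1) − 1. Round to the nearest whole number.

N̂ = (3754+1)(2407+1)/(531+1) − 1 = 3755·2408/532 − 1
= 9042040/532 − 1 ≈ 16996.3 − 1 ≈ 16995.3 → 16995

N ≈ 16,995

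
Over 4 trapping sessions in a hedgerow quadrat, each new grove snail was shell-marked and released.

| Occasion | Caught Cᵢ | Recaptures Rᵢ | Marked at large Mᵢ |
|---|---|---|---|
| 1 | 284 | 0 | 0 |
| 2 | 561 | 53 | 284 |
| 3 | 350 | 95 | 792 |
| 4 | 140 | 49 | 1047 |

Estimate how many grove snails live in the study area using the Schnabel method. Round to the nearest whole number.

N ≈ 2960

Σ MᵢCᵢ = 0·284 + 284·561 + 792·350 + 1047·140 = 0 + 159324 + 277200 + 146580 = 583104
Σ Rᵢ = 0 + 53 + 95 + 49 = 197
N̂ = 583104 / 197 ≈ 2959.9 → 2960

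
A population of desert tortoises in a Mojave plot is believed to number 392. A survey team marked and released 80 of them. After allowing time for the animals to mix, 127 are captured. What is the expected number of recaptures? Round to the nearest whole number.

expected recaptures ≈ 26

The marked fraction of the population is 80/392, so in a sample of 127 expect C·(M/N) marked.
E[R] = 80 × 127 / 392 = 10160 / 392 ≈ 25.9 → 26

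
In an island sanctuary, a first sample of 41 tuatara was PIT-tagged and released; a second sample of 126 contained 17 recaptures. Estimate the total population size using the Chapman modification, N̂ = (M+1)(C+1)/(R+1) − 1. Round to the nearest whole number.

N̂ = (41+1)(126+1)/(17+1) − 1 = 42·127/18 − 1
= 5334/18 − 1 ≈ 296.3 − 1 ≈ 295.3 → 295

N ≈ 295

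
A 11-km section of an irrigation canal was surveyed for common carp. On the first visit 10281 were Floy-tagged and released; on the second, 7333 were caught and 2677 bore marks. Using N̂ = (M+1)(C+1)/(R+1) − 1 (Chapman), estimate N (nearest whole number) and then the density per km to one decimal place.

density ≈ 2559.7 common carp per km

N̂ = 10282·7334/2678 − 1 = 75408188/2678 − 1 ≈ 28157.4 → 28157
Density = N̂ / area = 28157 / 11 ≈ 2559.73 → 2559.7 per km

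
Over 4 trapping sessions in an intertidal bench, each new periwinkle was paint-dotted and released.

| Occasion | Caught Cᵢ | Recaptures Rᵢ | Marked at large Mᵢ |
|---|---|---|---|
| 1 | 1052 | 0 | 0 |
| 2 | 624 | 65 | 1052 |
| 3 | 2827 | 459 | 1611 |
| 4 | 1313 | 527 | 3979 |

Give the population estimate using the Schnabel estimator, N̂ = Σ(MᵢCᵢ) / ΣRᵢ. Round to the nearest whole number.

Σ MᵢCᵢ = 0·1052 + 1052·624 + 1611·2827 + 3979·1313 = 0 + 656448 + 4554297 + 5224427 = 10435172
Σ Rᵢ = 0 + 65 + 459 + 527 = 1051
N̂ = 10435172 / 1051 ≈ 9928.8 → 9929

N ≈ 9929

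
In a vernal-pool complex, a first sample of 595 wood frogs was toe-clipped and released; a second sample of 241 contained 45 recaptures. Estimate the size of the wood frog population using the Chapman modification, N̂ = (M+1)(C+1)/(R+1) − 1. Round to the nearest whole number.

N ≈ 3134

N̂ = (595+1)(241+1)/(45+1) − 1 = 596·242/46 − 1
= 144232/46 − 1 ≈ 3135.48 − 1 ≈ 3134.48 → 3134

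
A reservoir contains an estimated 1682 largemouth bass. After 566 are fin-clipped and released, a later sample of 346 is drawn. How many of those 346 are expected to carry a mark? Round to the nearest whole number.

expected recaptures ≈ 116

The marked fraction of the population is 566/1682, so in a sample of 346 expect C·(M/N) marked.
E[R] = 566 × 346 / 1682 = 195836 / 1682 ≈ 116.4 → 116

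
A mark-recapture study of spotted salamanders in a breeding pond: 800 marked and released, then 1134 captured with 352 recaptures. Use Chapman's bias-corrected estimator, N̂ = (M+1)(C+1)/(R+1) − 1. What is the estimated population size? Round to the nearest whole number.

N̂ = (800+1)(1134+1)/(352+1) − 1 = 801·1135/353 − 1
= 909135/353 − 1 ≈ 2575.45 − 1 ≈ 2574.45 → 2574

N ≈ 2574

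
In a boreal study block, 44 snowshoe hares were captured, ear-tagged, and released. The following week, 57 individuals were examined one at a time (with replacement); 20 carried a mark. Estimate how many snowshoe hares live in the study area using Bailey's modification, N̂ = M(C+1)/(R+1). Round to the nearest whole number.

N ≈ 122

N̂ = 44·(57+1)/(20+1) = 44·58/21 = 2552/21 ≈ 121.5 → 122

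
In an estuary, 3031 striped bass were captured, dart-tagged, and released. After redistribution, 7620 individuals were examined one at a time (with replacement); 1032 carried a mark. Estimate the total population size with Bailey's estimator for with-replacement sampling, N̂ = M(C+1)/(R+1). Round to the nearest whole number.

N ≈ 22,361

N̂ = 3031·(7620+1)/(1032+1) = 3031·7621/1033 = 23099251/1033 ≈ 22361.3 → 22361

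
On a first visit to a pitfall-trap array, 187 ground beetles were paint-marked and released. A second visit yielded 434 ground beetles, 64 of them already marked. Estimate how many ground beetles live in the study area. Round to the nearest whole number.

N ≈ 1268

Lincoln-Petersen assumes M/N = R/C, so N = M·C / R.
N = (187 × 434) / 64 = 81158 / 64 ≈ 1268.1 → 1268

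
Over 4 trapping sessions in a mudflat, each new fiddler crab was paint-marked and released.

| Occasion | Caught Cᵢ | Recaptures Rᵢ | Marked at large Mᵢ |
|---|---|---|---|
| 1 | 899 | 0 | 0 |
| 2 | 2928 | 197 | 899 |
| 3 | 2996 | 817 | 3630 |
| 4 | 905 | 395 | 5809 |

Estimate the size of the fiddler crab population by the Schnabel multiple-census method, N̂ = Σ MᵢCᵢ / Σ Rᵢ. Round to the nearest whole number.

Σ MᵢCᵢ = 0·899 + 899·2928 + 3630·2996 + 5809·905 = 0 + 2632272 + 10875480 + 5257145 = 18764897
Σ Rᵢ = 0 + 197 + 817 + 395 = 1409
N̂ = 18764897 / 1409 ≈ 13317.9 → 13318

N ≈ 13,318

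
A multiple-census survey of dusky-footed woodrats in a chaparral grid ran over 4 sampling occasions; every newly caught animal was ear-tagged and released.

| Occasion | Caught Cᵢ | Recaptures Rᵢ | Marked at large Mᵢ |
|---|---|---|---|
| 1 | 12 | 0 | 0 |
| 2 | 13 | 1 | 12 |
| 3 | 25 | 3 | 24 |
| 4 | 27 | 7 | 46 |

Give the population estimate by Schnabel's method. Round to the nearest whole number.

Σ MᵢCᵢ = 0·12 + 12·13 + 24·25 + 46·27 = 0 + 156 + 600 + 1242 = 1998
Σ Rᵢ = 0 + 1 + 3 + 7 = 11
N̂ = 1998 / 11 ≈ 181.6 → 182

N ≈ 182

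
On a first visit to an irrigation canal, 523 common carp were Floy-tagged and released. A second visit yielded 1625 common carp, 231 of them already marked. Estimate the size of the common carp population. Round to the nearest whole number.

The marked fraction in the recapture sample should equal the marked fraction in the population: 231/1625 = 523/N.
N = (523 × 1625) / 231 = 849875 / 231 ≈ 3679.1 → 3679

N ≈ 3679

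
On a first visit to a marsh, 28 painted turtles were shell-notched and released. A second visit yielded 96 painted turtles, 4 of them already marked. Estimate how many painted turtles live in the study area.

The marked fraction in the recapture sample should equal the marked fraction in the population: 4/96 = 28/N.
N = (28 × 96) / 4 = 2688 / 4 = 672

N = 672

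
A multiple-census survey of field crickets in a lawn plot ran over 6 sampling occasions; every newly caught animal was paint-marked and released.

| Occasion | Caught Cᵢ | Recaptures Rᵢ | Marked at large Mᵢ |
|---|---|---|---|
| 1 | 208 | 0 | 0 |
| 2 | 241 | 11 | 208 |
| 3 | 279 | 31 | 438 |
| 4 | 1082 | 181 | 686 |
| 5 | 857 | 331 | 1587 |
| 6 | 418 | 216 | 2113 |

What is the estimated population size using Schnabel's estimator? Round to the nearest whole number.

N ≈ 4101

Σ MᵢCᵢ = 0·208 + 208·241 + 438·279 + 686·1082 + 1587·857 + 2113·418 = 0 + 50128 + 122202 + 742252 + 1360059 + 883234 = 3157875
Σ Rᵢ = 0 + 11 + 31 + 181 + 331 + 216 = 770
N̂ = 3157875 / 770 ≈ 4101.1 → 4101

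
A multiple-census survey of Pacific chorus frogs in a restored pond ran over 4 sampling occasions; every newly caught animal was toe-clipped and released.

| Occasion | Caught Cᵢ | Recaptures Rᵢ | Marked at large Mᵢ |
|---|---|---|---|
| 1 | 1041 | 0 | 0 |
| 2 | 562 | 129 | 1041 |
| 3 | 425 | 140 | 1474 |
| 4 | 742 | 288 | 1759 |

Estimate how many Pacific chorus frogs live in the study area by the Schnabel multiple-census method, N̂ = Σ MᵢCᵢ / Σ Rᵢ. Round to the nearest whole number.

Σ MᵢCᵢ = 0·1041 + 1041·562 + 1474·425 + 1759·742 = 0 + 585042 + 626450 + 1305178 = 2516670
Σ Rᵢ = 0 + 129 + 140 + 288 = 557
N̂ = 2516670 / 557 ≈ 4518.3 → 4518

N ≈ 4518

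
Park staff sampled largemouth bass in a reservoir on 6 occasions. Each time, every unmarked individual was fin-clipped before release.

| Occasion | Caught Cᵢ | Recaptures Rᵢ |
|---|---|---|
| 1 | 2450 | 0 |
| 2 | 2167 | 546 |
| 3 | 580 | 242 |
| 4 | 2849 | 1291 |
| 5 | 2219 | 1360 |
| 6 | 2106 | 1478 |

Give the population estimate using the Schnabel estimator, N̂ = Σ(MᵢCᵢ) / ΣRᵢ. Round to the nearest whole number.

Marked at large before each occasion: Mᵢ = Σⱼ<ᵢ (Cⱼ − Rⱼ) → M1=0, M2=2450, M3=4071, M4=4409, M5=5967, M6=6826
Σ MᵢCᵢ = 0·2450 + 2450·2167 + 4071·580 + 4409·2849 + 5967·2219 + 6826·2106 = 0 + 5309150 + 2361180 + 12561241 + 13240773 + 14375556 = 47847900
Σ Rᵢ = 0 + 546 + 242 + 1291 + 1360 + 1478 = 4917
N̂ = 47847900 / 4917 ≈ 9731.1 → 9731

N ≈ 9731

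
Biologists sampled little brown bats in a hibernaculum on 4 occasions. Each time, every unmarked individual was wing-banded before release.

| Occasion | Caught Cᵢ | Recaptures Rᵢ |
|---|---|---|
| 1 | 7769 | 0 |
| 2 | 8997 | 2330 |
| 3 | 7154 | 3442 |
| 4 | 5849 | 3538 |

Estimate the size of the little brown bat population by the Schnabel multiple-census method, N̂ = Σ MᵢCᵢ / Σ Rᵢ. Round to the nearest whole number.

N ≈ 30,002

Marked at large before each occasion: Mᵢ = Σⱼ<ᵢ (Cⱼ − Rⱼ) → M1=0, M2=7769, M3=14436, M4=18148
Σ MᵢCᵢ = 0·7769 + 7769·8997 + 14436·7154 + 18148·5849 = 0 + 69897693 + 103275144 + 106147652 = 279320489
Σ Rᵢ = 0 + 2330 + 3442 + 3538 = 9310
N̂ = 279320489 / 9310 ≈ 30002.2 → 30002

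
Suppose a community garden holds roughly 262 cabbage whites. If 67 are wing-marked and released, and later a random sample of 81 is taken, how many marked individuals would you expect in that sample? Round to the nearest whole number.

expected recaptures ≈ 21

Expected recaptures E[R] = M·C / N.
E[R] = 67 × 81 / 262 = 5427 / 262 ≈ 20.7 → 21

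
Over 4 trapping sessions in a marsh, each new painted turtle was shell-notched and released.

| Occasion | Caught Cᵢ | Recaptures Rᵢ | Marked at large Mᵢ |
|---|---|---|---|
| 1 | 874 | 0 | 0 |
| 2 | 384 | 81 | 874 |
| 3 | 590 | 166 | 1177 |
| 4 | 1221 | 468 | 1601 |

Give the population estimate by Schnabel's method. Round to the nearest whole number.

N ≈ 4175

Σ MᵢCᵢ = 0·874 + 874·384 + 1177·590 + 1601·1221 = 0 + 335616 + 694430 + 1954821 = 2984867
Σ Rᵢ = 0 + 81 + 166 + 468 = 715
N̂ = 2984867 / 715 ≈ 4174.6 → 4175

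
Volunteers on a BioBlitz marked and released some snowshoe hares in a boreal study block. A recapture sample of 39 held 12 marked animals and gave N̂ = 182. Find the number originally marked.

From N = M·C/R: M = N·R / C = 182·12 / 39 = 2184 / 39 = 56.

M = 56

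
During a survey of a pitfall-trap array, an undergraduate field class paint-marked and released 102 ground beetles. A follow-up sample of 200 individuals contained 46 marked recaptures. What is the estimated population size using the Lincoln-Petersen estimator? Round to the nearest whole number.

N = (102 × 200) / 46 = 20400 / 46 ≈ 443.48 → 443

N ≈ 443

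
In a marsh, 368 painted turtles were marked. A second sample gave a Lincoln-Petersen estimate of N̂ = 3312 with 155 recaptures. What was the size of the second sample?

C = 1395

From N = M·C/R: C = N·R / M = 3312·155 / 368 = 513360 / 368 = 1395.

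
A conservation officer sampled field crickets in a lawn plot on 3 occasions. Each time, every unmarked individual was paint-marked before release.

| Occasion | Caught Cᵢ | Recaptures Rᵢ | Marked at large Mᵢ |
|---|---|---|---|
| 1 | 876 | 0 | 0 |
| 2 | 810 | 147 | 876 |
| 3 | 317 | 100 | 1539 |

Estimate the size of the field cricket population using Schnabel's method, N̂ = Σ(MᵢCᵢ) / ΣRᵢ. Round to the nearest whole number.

N ≈ 4848

Σ MᵢCᵢ = 0·876 + 876·810 + 1539·317 = 0 + 709560 + 487863 = 1197423
Σ Rᵢ = 0 + 147 + 100 = 247
N̂ = 1197423 / 247 ≈ 4847.9 → 4848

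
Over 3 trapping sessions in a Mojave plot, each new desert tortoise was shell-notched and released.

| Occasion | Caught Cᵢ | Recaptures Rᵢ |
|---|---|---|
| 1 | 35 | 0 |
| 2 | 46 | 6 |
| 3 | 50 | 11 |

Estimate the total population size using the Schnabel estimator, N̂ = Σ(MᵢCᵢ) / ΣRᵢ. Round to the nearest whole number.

N ≈ 315

Marked at large before each occasion: Mᵢ = Σⱼ<ᵢ (Cⱼ − Rⱼ) → M1=0, M2=35, M3=75
Σ MᵢCᵢ = 0·35 + 35·46 + 75·50 = 0 + 1610 + 3750 = 5360
Σ Rᵢ = 0 + 6 + 11 = 17
N̂ = 5360 / 17 ≈ 315.3 → 315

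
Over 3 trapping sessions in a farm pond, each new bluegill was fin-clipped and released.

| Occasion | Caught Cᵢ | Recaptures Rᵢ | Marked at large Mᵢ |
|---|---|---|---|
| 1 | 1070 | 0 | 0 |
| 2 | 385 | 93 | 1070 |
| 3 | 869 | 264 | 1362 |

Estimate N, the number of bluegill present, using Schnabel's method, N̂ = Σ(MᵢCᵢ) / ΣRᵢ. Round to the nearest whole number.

N ≈ 4469

Σ MᵢCᵢ = 0·1070 + 1070·385 + 1362·869 = 0 + 411950 + 1183578 = 1595528
Σ Rᵢ = 0 + 93 + 264 = 357
N̂ = 1595528 / 357 ≈ 4469.3 → 4469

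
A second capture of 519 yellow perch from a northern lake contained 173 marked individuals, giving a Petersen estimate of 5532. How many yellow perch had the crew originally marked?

From N = M·C/R: M = N·R / C = 5532·173 / 519 = 957036 / 519 = 1844.

M = 1844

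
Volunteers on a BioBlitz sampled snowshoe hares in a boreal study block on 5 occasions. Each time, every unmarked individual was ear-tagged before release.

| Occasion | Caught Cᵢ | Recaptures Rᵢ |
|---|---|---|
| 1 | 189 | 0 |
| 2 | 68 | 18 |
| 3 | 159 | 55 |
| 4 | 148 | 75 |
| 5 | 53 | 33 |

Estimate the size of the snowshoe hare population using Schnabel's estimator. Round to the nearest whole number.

Marked at large before each occasion: Mᵢ = Σⱼ<ᵢ (Cⱼ − Rⱼ) → M1=0, M2=189, M3=239, M4=343, M5=416
Σ MᵢCᵢ = 0·189 + 189·68 + 239·159 + 343·148 + 416·53 = 0 + 12852 + 38001 + 50764 + 22048 = 123665
Σ Rᵢ = 0 + 18 + 55 + 75 + 33 = 181
N̂ = 123665 / 181 ≈ 683.2 → 683

N ≈ 683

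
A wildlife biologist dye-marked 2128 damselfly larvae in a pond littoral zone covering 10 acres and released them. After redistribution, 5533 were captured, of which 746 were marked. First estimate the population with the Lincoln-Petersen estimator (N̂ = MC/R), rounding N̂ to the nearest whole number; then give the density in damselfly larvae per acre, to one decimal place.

density ≈ 1578.3 damselfly larvae per acre

N̂ = 2128·5533/746 = 11774224/746 ≈ 15783.1 → 15783
Density = N̂ / area = 15783 / 10 ≈ 1578.30 → 1578.3 per acre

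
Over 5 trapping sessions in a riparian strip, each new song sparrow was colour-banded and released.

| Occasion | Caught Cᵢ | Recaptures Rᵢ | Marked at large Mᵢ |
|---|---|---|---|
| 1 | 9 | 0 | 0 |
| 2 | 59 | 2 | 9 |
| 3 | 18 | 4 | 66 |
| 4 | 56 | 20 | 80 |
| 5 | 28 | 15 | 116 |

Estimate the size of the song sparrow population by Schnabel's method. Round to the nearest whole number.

Σ MᵢCᵢ = 0·9 + 9·59 + 66·18 + 80·56 + 116·28 = 0 + 531 + 1188 + 4480 + 3248 = 9447
Σ Rᵢ = 0 + 2 + 4 + 20 + 15 = 41
N̂ = 9447 / 41 ≈ 230.4 → 230

N ≈ 230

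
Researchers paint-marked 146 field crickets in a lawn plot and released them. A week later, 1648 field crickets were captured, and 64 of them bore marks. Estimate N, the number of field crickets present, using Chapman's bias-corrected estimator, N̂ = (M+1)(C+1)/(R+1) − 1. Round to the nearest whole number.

N ≈ 3728

N̂ = (146+1)(1648+1)/(64+1) − 1 = 147·1649/65 − 1
= 242403/65 − 1 ≈ 3729.3 − 1 ≈ 3728.3 → 3728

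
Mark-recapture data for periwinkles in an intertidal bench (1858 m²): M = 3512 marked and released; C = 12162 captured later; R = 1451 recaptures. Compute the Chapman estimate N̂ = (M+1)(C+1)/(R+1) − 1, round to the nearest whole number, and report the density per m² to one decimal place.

density ≈ 15.8 periwinkles per m²

N̂ = 3513·12163/1452 − 1 = 42728619/1452 − 1 ≈ 29426.4 → 29426
Density = N̂ / area = 29426 / 1858 ≈ 15.84 → 15.8 per m²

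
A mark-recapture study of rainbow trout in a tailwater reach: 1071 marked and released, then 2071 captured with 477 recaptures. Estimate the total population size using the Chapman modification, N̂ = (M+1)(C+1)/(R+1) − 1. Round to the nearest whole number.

N ≈ 4646

N̂ = (1071+1)(2071+1)/(477+1) − 1 = 1072·2072/478 − 1
= 2221184/478 − 1 ≈ 4646.8 − 1 ≈ 4645.8 → 4646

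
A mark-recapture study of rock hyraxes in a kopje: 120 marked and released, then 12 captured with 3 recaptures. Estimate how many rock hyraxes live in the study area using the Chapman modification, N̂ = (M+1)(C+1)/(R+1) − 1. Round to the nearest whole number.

N ≈ 392

N̂ = (120+1)(12+1)/(3+1) − 1 = 121·13/4 − 1
= 1573/4 − 1 ≈ 393.2 − 1 ≈ 392.2 → 392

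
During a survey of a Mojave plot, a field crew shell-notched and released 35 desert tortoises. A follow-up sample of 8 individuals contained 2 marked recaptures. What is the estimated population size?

N = 140

N = (35 × 8) / 2 = 280 / 2 = 140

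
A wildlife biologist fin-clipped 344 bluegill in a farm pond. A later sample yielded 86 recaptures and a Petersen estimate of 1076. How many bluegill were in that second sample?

C = 269

From N = M·C/R: C = N·R / M = 1076·86 / 344 = 92536 / 344 = 269.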